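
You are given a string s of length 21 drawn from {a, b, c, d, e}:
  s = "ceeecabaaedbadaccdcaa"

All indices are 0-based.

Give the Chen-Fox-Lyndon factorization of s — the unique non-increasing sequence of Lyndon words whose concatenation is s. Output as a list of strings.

["ceee", "c", "ab", "aaedbadaccdc", "a", "a"]

emit factor 1: 'ceee' (i=0, period=4)
emit factor 2: 'c' (i=4, period=1)
emit factor 3: 'ab' (i=5, period=2)
emit factor 4: 'aaedbadaccdc' (i=7, period=12)
emit factor 5: 'a' (i=19, period=1)
emit factor 6: 'a' (i=20, period=1)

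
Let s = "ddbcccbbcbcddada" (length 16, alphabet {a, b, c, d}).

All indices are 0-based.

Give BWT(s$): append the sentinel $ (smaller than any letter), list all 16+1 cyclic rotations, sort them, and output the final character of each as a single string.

addcbdccbcbbaddc$

rank  rotation           last
    0  $ddbcccbbcbcddada  a
    1  a$ddbcccbbcbcddad  d
    2  ada$ddbcccbbcbcdd  d
    3  bbcbcddada$ddbccc  c
    4  bcbcddada$ddbcccb  b
    5  bcccbbcbcddada$dd  d
    6  bcddada$ddbcccbbc  c
    7  cbbcbcddada$ddbcc  c
    8  cbcddada$ddbcccbb  b
    9  ccbbcbcddada$ddbc  c
   10  cccbbcbcddada$ddb  b
   11  cddada$ddbcccbbcb  b
   12  da$ddbcccbbcbcdda  a
   13  dada$ddbcccbbcbcd  d
   14  dbcccbbcbcddada$d  d
   15  ddada$ddbcccbbcbc  c
   16  ddbcccbbcbcddada$  $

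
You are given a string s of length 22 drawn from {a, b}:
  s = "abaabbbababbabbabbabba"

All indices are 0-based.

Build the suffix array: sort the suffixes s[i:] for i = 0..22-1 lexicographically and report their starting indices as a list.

sorted suffixes:
  #0 SA[0]=21  'a'
  #1 SA[1]=2  'aabbbababbabbabbabba'
  #2 SA[2]=0  'abaabbbababbabbabbabba'
  #3 SA[3]=7  'ababbabbabbabba'
  #4 SA[4]=18  'abba'
  #5 SA[5]=15  'abbabba'
  #6 SA[6]=12  'abbabbabba'
  #7 SA[7]=9  'abbabbabbabba'
  #8 SA[8]=3  'abbbababbabbabbabba'
  #9 SA[9]=20  'ba'
  #10 SA[10]=1  'baabbbababbabbabbabba'
  #11 SA[11]=6  'bababbabbabbabba'
  #12 SA[12]=17  'babba'
  #13 SA[13]=14  'babbabba'
  #14 SA[14]=11  'babbabbabba'
  #15 SA[15]=8  'babbabbabbabba'
  #16 SA[16]=19  'bba'
  #17 SA[17]=5  'bbababbabbabbabba'
  #18 SA[18]=16  'bbabba'
  #19 SA[19]=13  'bbabbabba'
  #20 SA[20]=10  'bbabbabbabba'
  #21 SA[21]=4  'bbbababbabbabbabba'

[21, 2, 0, 7, 18, 15, 12, 9, 3, 20, 1, 6, 17, 14, 11, 8, 19, 5, 16, 13, 10, 4]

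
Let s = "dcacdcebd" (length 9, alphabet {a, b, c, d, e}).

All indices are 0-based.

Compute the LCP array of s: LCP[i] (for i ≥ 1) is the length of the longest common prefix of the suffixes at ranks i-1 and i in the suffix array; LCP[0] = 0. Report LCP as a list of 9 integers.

[0, 0, 0, 1, 1, 0, 1, 2, 0]

rank | idx | suffix
   0 |   2 | acdcebd
   1 |   7 | bd
   2 |   1 | cacdcebd
   3 |   3 | cdcebd
   4 |   5 | cebd
   5 |   8 | d
   6 |   0 | dcacdcebd
   7 |   4 | dcebd
   8 |   6 | ebd

SA = [2, 7, 1, 3, 5, 8, 0, 4, 6]
rank  pair      lcp
   1  s[2:],s[7:]  0  ''
   2  s[7:],s[1:]  0  ''
   3  s[1:],s[3:]  1  'c'
   4  s[3:],s[5:]  1  'c'
   5  s[5:],s[8:]  0  ''
   6  s[8:],s[0:]  1  'd'
   7  s[0:],s[4:]  2  'dc'
   8  s[4:],s[6:]  0  ''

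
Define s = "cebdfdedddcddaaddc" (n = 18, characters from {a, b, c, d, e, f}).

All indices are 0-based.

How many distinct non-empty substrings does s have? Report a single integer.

rank→(start, suffix):
  0 → (13, 'aaddc')
  1 → (14, 'addc')
  2 → (2, 'bdfdedddcddaaddc')
  3 → (17, 'c')
  4 → (10, 'cddaaddc')
  5 → (0, 'cebdfdedddcddaaddc')
  6 → (12, 'daaddc')
  7 → (16, 'dc')
  8 → (9, 'dcddaaddc')
  9 → (11, 'ddaaddc')
  10 → (15, 'ddc')
  11 → (8, 'ddcddaaddc')
  12 → (7, 'dddcddaaddc')
  13 → (5, 'dedddcddaaddc')
  14 → (3, 'dfdedddcddaaddc')
  15 → (1, 'ebdfdedddcddaaddc')
  16 → (6, 'edddcddaaddc')
  17 → (4, 'fdedddcddaaddc')

SA = [13, 14, 2, 17, 10, 0, 12, 16, 9, 11, 15, 8, 7, 5, 3, 1, 6, 4]
i: (SA[i-1],SA[i]) lcp shared
  1: (13,14) 1 'a'
  2: (14,2) 0 ''
  3: (2,17) 0 ''
  4: (17,10) 1 'c'
  5: (10,0) 1 'c'
  6: (0,12) 0 ''
  7: (12,16) 1 'd'
  8: (16,9) 2 'dc'
  9: (9,11) 1 'd'
  10: (11,15) 2 'dd'
  11: (15,8) 3 'ddc'
  12: (8,7) 2 'dd'
  13: (7,5) 1 'd'
  14: (5,3) 1 'd'
  15: (3,1) 0 ''
  16: (1,6) 1 'e'
  17: (6,4) 0 ''

n(n+1)/2 = 18·19/2 = 171
Σ LCP = 0 + 1 + 0 + 0 + 1 + 1 + 0 + 1 + 2 + 1 + 2 + 3 + 2 + 1 + 1 + 0 + 1 + 0 = 17
distinct = 171 − 17 = 154

154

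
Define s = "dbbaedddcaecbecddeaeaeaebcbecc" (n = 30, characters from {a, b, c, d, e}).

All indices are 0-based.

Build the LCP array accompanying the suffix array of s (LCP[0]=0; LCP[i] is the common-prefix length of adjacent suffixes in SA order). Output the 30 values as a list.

rank | idx | suffix
   0 |  18 | aeaeaebcbecc
   1 |  20 | aeaebcbecc
   2 |  22 | aebcbecc
   3 |   9 | aecbecddeaeaeaebcbecc
   4 |   3 | aedddcaecbecddeaeaeaebcbecc
   5 |   2 | baedddcaecbecddeaeaeaebcbecc
   6 |   1 | bbaedddcaecbecddeaeaeaebcbecc
   7 |  24 | bcbecc
   8 |  26 | becc
   9 |  12 | becddeaeaeaebcbecc
  10 |  29 | c
  11 |   8 | caecbecddeaeaeaebcbecc
  12 |  25 | cbecc
  13 |  11 | cbecddeaeaeaebcbecc
  14 |  28 | cc
  15 |  14 | cddeaeaeaebcbecc
  16 |   0 | dbbaedddcaecbecddeaeaeaebcbecc
  17 |   7 | dcaecbecddeaeaeaebcbecc
  18 |   6 | ddcaecbecddeaeaeaebcbecc
  19 |   5 | dddcaecbecddeaeaeaebcbecc
  20 |  15 | ddeaeaeaebcbecc
  21 |  16 | deaeaeaebcbecc
  22 |  17 | eaeaeaebcbecc
  23 |  19 | eaeaebcbecc
  24 |  21 | eaebcbecc
  25 |  23 | ebcbecc
  26 |  10 | ecbecddeaeaeaebcbecc
  27 |  27 | ecc
  28 |  13 | ecddeaeaeaebcbecc
  29 |   4 | edddcaecbecddeaeaeaebcbecc

SA = [18, 20, 22, 9, 3, 2, 1, 24, 26, 12, 29, 8, 25, 11, 28, 14, 0, 7, 6, 5, 15, 16, 17, 19, 21, 23, 10, 27, 13, 4]
i: (SA[i-1],SA[i]) lcp shared
  1: (18,20) 4 'aeae'
  2: (20,22) 2 'ae'
  3: (22,9) 2 'ae'
  4: (9,3) 2 'ae'
  5: (3,2) 0 ''
  6: (2,1) 1 'b'
  7: (1,24) 1 'b'
  8: (24,26) 1 'b'
  9: (26,12) 3 'bec'
  10: (12,29) 0 ''
  11: (29,8) 1 'c'
  12: (8,25) 1 'c'
  13: (25,11) 4 'cbec'
  14: (11,28) 1 'c'
  15: (28,14) 1 'c'
  16: (14,0) 0 ''
  17: (0,7) 1 'd'
  18: (7,6) 1 'd'
  19: (6,5) 2 'dd'
  20: (5,15) 2 'dd'
  21: (15,16) 1 'd'
  22: (16,17) 0 ''
  23: (17,19) 5 'eaeae'
  24: (19,21) 3 'eae'
  25: (21,23) 1 'e'
  26: (23,10) 1 'e'
  27: (10,27) 2 'ec'
  28: (27,13) 2 'ec'
  29: (13,4) 1 'e'

[0, 4, 2, 2, 2, 0, 1, 1, 1, 3, 0, 1, 1, 4, 1, 1, 0, 1, 1, 2, 2, 1, 0, 5, 3, 1, 1, 2, 2, 1]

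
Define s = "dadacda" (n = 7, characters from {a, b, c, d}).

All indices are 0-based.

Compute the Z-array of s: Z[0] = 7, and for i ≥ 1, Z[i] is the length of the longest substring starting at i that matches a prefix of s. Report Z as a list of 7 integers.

[7, 0, 2, 0, 0, 2, 0]

Z[0]=7
i=1: outside box; Z[1]=0
i=2: outside box; Z[2]=2 extend→box=[2,4)
i=3: min(r-i=1, Z[1]=0)=0; Z[3]=0
i=4: outside box; Z[4]=0
i=5: outside box; Z[5]=2 extend→box=[5,7)
i=6: min(r-i=1, Z[1]=0)=0; Z[6]=0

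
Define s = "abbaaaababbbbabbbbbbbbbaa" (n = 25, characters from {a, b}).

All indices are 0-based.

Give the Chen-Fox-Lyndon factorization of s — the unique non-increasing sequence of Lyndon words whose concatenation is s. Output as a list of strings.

["abb", "aaaababbbbabbbbbbbbb", "a", "a"]

emit factor 1: 'abb' (i=0, period=3)
emit factor 2: 'aaaababbbbabbbbbbbbb' (i=3, period=20)
emit factor 3: 'a' (i=23, period=1)
emit factor 4: 'a' (i=24, period=1)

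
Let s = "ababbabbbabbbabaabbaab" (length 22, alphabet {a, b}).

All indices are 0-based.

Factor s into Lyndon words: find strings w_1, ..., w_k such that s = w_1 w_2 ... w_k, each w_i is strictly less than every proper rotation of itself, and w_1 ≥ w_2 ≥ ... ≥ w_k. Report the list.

["ababbabbbabbb", "ab", "aabb", "aab"]

emit factor 1: 'ababbabbbabbb' (i=0, period=13)
emit factor 2: 'ab' (i=13, period=2)
emit factor 3: 'aabb' (i=15, period=4)
emit factor 4: 'aab' (i=19, period=3)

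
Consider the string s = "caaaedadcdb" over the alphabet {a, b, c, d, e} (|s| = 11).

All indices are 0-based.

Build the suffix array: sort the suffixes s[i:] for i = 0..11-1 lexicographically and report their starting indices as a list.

sorted suffixes:
  #0 SA[0]=1  'aaaedadcdb'
  #1 SA[1]=2  'aaedadcdb'
  #2 SA[2]=6  'adcdb'
  #3 SA[3]=3  'aedadcdb'
  #4 SA[4]=10  'b'
  #5 SA[5]=0  'caaaedadcdb'
  #6 SA[6]=8  'cdb'
  #7 SA[7]=5  'dadcdb'
  #8 SA[8]=9  'db'
  #9 SA[9]=7  'dcdb'
  #10 SA[10]=4  'edadcdb'

[1, 2, 6, 3, 10, 0, 8, 5, 9, 7, 4]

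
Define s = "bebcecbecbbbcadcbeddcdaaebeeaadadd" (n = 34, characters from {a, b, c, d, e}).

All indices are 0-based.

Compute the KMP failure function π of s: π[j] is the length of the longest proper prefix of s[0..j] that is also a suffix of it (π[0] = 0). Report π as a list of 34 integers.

π[0] = 0
j=1 s[j]='e': π[1]=0 (border '')
j=2 s[j]='b': π[2]=1 (border 'b')
j=3 s[j]='c': k: 1→0; π[3]=0 (border '')
j=4 s[j]='e': π[4]=0 (border '')
j=5 s[j]='c': π[5]=0 (border '')
j=6 s[j]='b': π[6]=1 (border 'b')
j=7 s[j]='e': π[7]=2 (border 'be')
j=8 s[j]='c': k: 2→0; π[8]=0 (border '')
j=9 s[j]='b': π[9]=1 (border 'b')
j=10 s[j]='b': k: 1→0; π[10]=1 (border 'b')
j=11 s[j]='b': k: 1→0; π[11]=1 (border 'b')
j=12 s[j]='c': k: 1→0; π[12]=0 (border '')
j=13 s[j]='a': π[13]=0 (border '')
j=14 s[j]='d': π[14]=0 (border '')
j=15 s[j]='c': π[15]=0 (border '')
j=16 s[j]='b': π[16]=1 (border 'b')
j=17 s[j]='e': π[17]=2 (border 'be')
j=18 s[j]='d': k: 2→0; π[18]=0 (border '')
j=19 s[j]='d': π[19]=0 (border '')
j=20 s[j]='c': π[20]=0 (border '')
j=21 s[j]='d': π[21]=0 (border '')
j=22 s[j]='a': π[22]=0 (border '')
j=23 s[j]='a': π[23]=0 (border '')
j=24 s[j]='e': π[24]=0 (border '')
j=25 s[j]='b': π[25]=1 (border 'b')
j=26 s[j]='e': π[26]=2 (border 'be')
j=27 s[j]='e': k: 2→0; π[27]=0 (border '')
j=28 s[j]='a': π[28]=0 (border '')
j=29 s[j]='a': π[29]=0 (border '')
j=30 s[j]='d': π[30]=0 (border '')
j=31 s[j]='a': π[31]=0 (border '')
j=32 s[j]='d': π[32]=0 (border '')
j=33 s[j]='d': π[33]=0 (border '')

[0, 0, 1, 0, 0, 0, 1, 2, 0, 1, 1, 1, 0, 0, 0, 0, 1, 2, 0, 0, 0, 0, 0, 0, 0, 1, 2, 0, 0, 0, 0, 0, 0, 0]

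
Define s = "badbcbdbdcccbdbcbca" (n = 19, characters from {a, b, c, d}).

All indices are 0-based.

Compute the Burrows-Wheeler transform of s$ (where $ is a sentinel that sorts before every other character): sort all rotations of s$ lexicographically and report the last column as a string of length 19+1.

rank  rotation              last
    0  $badbcbdbdcccbdbcbca  a
    1  a$badbcbdbdcccbdbcbc  c
    2  adbcbdbdcccbdbcbca$b  b
    3  badbcbdbdcccbdbcbca$  $
    4  bca$badbcbdbdcccbdbc  c
    5  bcbca$badbcbdbdcccbd  d
    6  bcbdbdcccbdbcbca$bad  d
    7  bdbcbca$badbcbdbdccc  c
    8  bdbdcccbdbcbca$badbc  c
    9  bdcccbdbcbca$badbcbd  d
   10  ca$badbcbdbdcccbdbcb  b
   11  cbca$badbcbdbdcccbdb  b
   12  cbdbcbca$badbcbdbdcc  c
   13  cbdbdcccbdbcbca$badb  b
   14  ccbdbcbca$badbcbdbdc  c
   15  cccbdbcbca$badbcbdbd  d
   16  dbcbca$badbcbdbdcccb  b
   17  dbcbdbdcccbdbcbca$ba  a
   18  dbdcccbdbcbca$badbcb  b
   19  dcccbdbcbca$badbcbdb  b

acb$cddccdbbcbcdbabb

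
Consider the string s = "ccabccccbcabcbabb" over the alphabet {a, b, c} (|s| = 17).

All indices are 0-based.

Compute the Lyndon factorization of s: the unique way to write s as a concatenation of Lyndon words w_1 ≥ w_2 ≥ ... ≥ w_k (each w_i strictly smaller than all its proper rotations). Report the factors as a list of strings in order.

emit factor 1: 'c' (i=0, period=1)
emit factor 2: 'c' (i=1, period=1)
emit factor 3: 'abccccbc' (i=2, period=8)
emit factor 4: 'abcb' (i=10, period=4)
emit factor 5: 'abb' (i=14, period=3)

["c", "c", "abccccbc", "abcb", "abb"]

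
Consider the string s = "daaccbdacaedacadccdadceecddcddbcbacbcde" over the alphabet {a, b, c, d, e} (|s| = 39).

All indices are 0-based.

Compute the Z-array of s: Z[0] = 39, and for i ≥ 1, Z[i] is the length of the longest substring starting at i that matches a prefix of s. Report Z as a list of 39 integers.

Z[0]=39
i=1: fresh scan; Z[1]=0
i=2: fresh scan; Z[2]=0
i=3: fresh scan; Z[3]=0
i=4: fresh scan; Z[4]=0
i=5: fresh scan; Z[5]=0
i=6: fresh scan; Z[6]=2 scan→box=[6,8)
i=7: min(r-i=1, Z[1]=0)=0; Z[7]=0
i=8: fresh scan; Z[8]=0
i=9: fresh scan; Z[9]=0
i=10: fresh scan; Z[10]=0
i=11: fresh scan; Z[11]=2 scan→box=[11,13)
i=12: min(r-i=1, Z[1]=0)=0; Z[12]=0
i=13: fresh scan; Z[13]=0
i=14: fresh scan; Z[14]=0
i=15: fresh scan; Z[15]=1 scan→box=[15,16)
i=16: fresh scan; Z[16]=0
i=17: fresh scan; Z[17]=0
i=18: fresh scan; Z[18]=2 scan→box=[18,20)
i=19: min(r-i=1, Z[1]=0)=0; Z[19]=0
i=20: fresh scan; Z[20]=1 scan→box=[20,21)
i=21: fresh scan; Z[21]=0
i=22: fresh scan; Z[22]=0
i=23: fresh scan; Z[23]=0
i=24: fresh scan; Z[24]=0
i=25: fresh scan; Z[25]=1 scan→box=[25,26)
i=26: fresh scan; Z[26]=1 scan→box=[26,27)
i=27: fresh scan; Z[27]=0
i=28: fresh scan; Z[28]=1 scan→box=[28,29)
i=29: fresh scan; Z[29]=1 scan→box=[29,30)
i=30: fresh scan; Z[30]=0
i=31: fresh scan; Z[31]=0
i=32: fresh scan; Z[32]=0
i=33: fresh scan; Z[33]=0
i=34: fresh scan; Z[34]=0
i=35: fresh scan; Z[35]=0
i=36: fresh scan; Z[36]=0
i=37: fresh scan; Z[37]=1 scan→box=[37,38)
i=38: fresh scan; Z[38]=0

[39, 0, 0, 0, 0, 0, 2, 0, 0, 0, 0, 2, 0, 0, 0, 1, 0, 0, 2, 0, 1, 0, 0, 0, 0, 1, 1, 0, 1, 1, 0, 0, 0, 0, 0, 0, 0, 1, 0]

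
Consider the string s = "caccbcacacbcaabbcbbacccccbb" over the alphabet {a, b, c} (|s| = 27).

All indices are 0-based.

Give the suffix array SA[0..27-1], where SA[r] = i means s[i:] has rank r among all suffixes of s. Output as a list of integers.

rank→(start, suffix):
  0 → (12, 'aabbcbbacccccbb')
  1 → (13, 'abbcbbacccccbb')
  2 → (6, 'acacbcaabbcbbacccccbb')
  3 → (8, 'acbcaabbcbbacccccbb')
  4 → (1, 'accbcacacbcaabbcbbacccccbb')
  5 → (19, 'acccccbb')
  6 → (26, 'b')
  7 → (18, 'bacccccbb')
  8 → (25, 'bb')
  9 → (17, 'bbacccccbb')
  10 → (14, 'bbcbbacccccbb')
  11 → (10, 'bcaabbcbbacccccbb')
  12 → (4, 'bcacacbcaabbcbbacccccbb')
  13 → (15, 'bcbbacccccbb')
  14 → (11, 'caabbcbbacccccbb')
  15 → (5, 'cacacbcaabbcbbacccccbb')
  16 → (7, 'cacbcaabbcbbacccccbb')
  17 → (0, 'caccbcacacbcaabbcbbacccccbb')
  18 → (24, 'cbb')
  19 → (16, 'cbbacccccbb')
  20 → (9, 'cbcaabbcbbacccccbb')
  21 → (3, 'cbcacacbcaabbcbbacccccbb')
  22 → (23, 'ccbb')
  23 → (2, 'ccbcacacbcaabbcbbacccccbb')
  24 → (22, 'cccbb')
  25 → (21, 'ccccbb')
  26 → (20, 'cccccbb')

[12, 13, 6, 8, 1, 19, 26, 18, 25, 17, 14, 10, 4, 15, 11, 5, 7, 0, 24, 16, 9, 3, 23, 2, 22, 21, 20]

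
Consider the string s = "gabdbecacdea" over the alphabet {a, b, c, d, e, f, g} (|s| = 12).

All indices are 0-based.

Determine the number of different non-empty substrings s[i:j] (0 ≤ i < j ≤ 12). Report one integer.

72

sorted suffixes:
  #0 SA[0]=11  'a'
  #1 SA[1]=1  'abdbecacdea'
  #2 SA[2]=7  'acdea'
  #3 SA[3]=2  'bdbecacdea'
  #4 SA[4]=4  'becacdea'
  #5 SA[5]=6  'cacdea'
  #6 SA[6]=8  'cdea'
  #7 SA[7]=3  'dbecacdea'
  #8 SA[8]=9  'dea'
  #9 SA[9]=10  'ea'
  #10 SA[10]=5  'ecacdea'
  #11 SA[11]=0  'gabdbecacdea'

SA = [11, 1, 7, 2, 4, 6, 8, 3, 9, 10, 5, 0]
[i] adj suffixes → lcp
  [1] 11/1 → 1 ('a')
  [2] 1/7 → 1 ('a')
  [3] 7/2 → 0 ('')
  [4] 2/4 → 1 ('b')
  [5] 4/6 → 0 ('')
  [6] 6/8 → 1 ('c')
  [7] 8/3 → 0 ('')
  [8] 3/9 → 1 ('d')
  [9] 9/10 → 0 ('')
  [10] 10/5 → 1 ('e')
  [11] 5/0 → 0 ('')

n(n+1)/2 = 12·13/2 = 78
Σ LCP = 0 + 1 + 1 + 0 + 1 + 0 + 1 + 0 + 1 + 0 + 1 + 0 = 6
distinct = 78 − 6 = 72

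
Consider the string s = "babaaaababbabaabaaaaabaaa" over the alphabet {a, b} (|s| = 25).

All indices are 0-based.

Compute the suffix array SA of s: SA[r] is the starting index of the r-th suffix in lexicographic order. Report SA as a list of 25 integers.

[24, 23, 22, 16, 17, 3, 18, 4, 19, 13, 5, 20, 14, 1, 11, 6, 8, 21, 15, 2, 12, 0, 10, 7, 9]

sorted suffixes:
  #0 SA[0]=24  'a'
  #1 SA[1]=23  'aa'
  #2 SA[2]=22  'aaa'
  #3 SA[3]=16  'aaaaabaaa'
  #4 SA[4]=17  'aaaabaaa'
  #5 SA[5]=3  'aaaababbabaabaaaaabaaa'
  #6 SA[6]=18  'aaabaaa'
  #7 SA[7]=4  'aaababbabaabaaaaabaaa'
  #8 SA[8]=19  'aabaaa'
  #9 SA[9]=13  'aabaaaaabaaa'
  #10 SA[10]=5  'aababbabaabaaaaabaaa'
  #11 SA[11]=20  'abaaa'
  #12 SA[12]=14  'abaaaaabaaa'
  #13 SA[13]=1  'abaaaababbabaabaaaaabaaa'
  #14 SA[14]=11  'abaabaaaaabaaa'
  #15 SA[15]=6  'ababbabaabaaaaabaaa'
  #16 SA[16]=8  'abbabaabaaaaabaaa'
  #17 SA[17]=21  'baaa'
  #18 SA[18]=15  'baaaaabaaa'
  #19 SA[19]=2  'baaaababbabaabaaaaabaaa'
  #20 SA[20]=12  'baabaaaaabaaa'
  #21 SA[21]=0  'babaaaababbabaabaaaaabaaa'
  #22 SA[22]=10  'babaabaaaaabaaa'
  #23 SA[23]=7  'babbabaabaaaaabaaa'
  #24 SA[24]=9  'bbabaabaaaaabaaa'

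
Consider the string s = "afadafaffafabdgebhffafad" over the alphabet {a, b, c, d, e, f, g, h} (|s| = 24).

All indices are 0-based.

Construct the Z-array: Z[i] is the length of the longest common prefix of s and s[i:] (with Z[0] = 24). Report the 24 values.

[24, 0, 1, 0, 3, 0, 2, 0, 0, 3, 0, 1, 0, 0, 0, 0, 0, 0, 0, 0, 4, 0, 1, 0]

Z[0]=24
i=1: outside box; Z[1]=0
i=2: outside box; Z[2]=1 grow→box=[2,3)
i=3: outside box; Z[3]=0
i=4: outside box; Z[4]=3 grow→box=[4,7)
i=5: min(r-i=2, Z[1]=0)=0; Z[5]=0
i=6: min(r-i=1, Z[2]=1)=1; Z[6]=2 grow→box=[6,8)
i=7: min(r-i=1, Z[1]=0)=0; Z[7]=0
i=8: outside box; Z[8]=0
i=9: outside box; Z[9]=3 grow→box=[9,12)
i=10: min(r-i=2, Z[1]=0)=0; Z[10]=0
i=11: min(r-i=1, Z[2]=1)=1; Z[11]=1
i=12: outside box; Z[12]=0
i=13: outside box; Z[13]=0
i=14: outside box; Z[14]=0
i=15: outside box; Z[15]=0
i=16: outside box; Z[16]=0
i=17: outside box; Z[17]=0
i=18: outside box; Z[18]=0
i=19: outside box; Z[19]=0
i=20: outside box; Z[20]=4 grow→box=[20,24)
i=21: min(r-i=3, Z[1]=0)=0; Z[21]=0
i=22: min(r-i=2, Z[2]=1)=1; Z[22]=1
i=23: min(r-i=1, Z[3]=0)=0; Z[23]=0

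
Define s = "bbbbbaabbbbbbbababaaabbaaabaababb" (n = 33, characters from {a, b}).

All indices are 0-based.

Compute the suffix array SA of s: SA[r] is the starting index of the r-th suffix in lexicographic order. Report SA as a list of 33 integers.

[23, 18, 24, 27, 19, 5, 16, 25, 14, 28, 30, 20, 6, 32, 22, 17, 26, 4, 15, 13, 29, 31, 21, 3, 12, 2, 11, 1, 10, 0, 9, 8, 7]

sorted suffixes:
  #0 SA[0]=23  'aaabaababb'
  #1 SA[1]=18  'aaabbaaabaababb'
  #2 SA[2]=24  'aabaababb'
  #3 SA[3]=27  'aababb'
  #4 SA[4]=19  'aabbaaabaababb'
  #5 SA[5]=5  'aabbbbbbbababaaabbaaabaababb'
  #6 SA[6]=16  'abaaabbaaabaababb'
  #7 SA[7]=25  'abaababb'
  #8 SA[8]=14  'ababaaabbaaabaababb'
  #9 SA[9]=28  'ababb'
  #10 SA[10]=30  'abb'
  #11 SA[11]=20  'abbaaabaababb'
  #12 SA[12]=6  'abbbbbbbababaaabbaaabaababb'
  #13 SA[13]=32  'b'
  #14 SA[14]=22  'baaabaababb'
  #15 SA[15]=17  'baaabbaaabaababb'
  #16 SA[16]=26  'baababb'
  #17 SA[17]=4  'baabbbbbbbababaaabbaaabaababb'
  #18 SA[18]=15  'babaaabbaaabaababb'
  #19 SA[19]=13  'bababaaabbaaabaababb'
  #20 SA[20]=29  'babb'
  #21 SA[21]=31  'bb'
  #22 SA[22]=21  'bbaaabaababb'
  #23 SA[23]=3  'bbaabbbbbbbababaaabbaaabaababb'
  #24 SA[24]=12  'bbababaaabbaaabaababb'
  #25 SA[25]=2  'bbbaabbbbbbbababaaabbaaabaababb'
  #26 SA[26]=11  'bbbababaaabbaaabaababb'
  #27 SA[27]=1  'bbbbaabbbbbbbababaaabbaaabaababb'
  #28 SA[28]=10  'bbbbababaaabbaaabaababb'
  #29 SA[29]=0  'bbbbbaabbbbbbbababaaabbaaabaababb'
  #30 SA[30]=9  'bbbbbababaaabbaaabaababb'
  #31 SA[31]=8  'bbbbbbababaaabbaaabaababb'
  #32 SA[32]=7  'bbbbbbbababaaabbaaabaababb'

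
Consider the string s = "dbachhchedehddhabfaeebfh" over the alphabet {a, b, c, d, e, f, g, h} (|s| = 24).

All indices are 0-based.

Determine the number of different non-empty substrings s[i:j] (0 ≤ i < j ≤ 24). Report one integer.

281

rank→(start, suffix):
  0 → (15, 'abfaeebfh')
  1 → (2, 'achhchedehddhabfaeebfh')
  2 → (18, 'aeebfh')
  3 → (1, 'bachhchedehddhabfaeebfh')
  4 → (16, 'bfaeebfh')
  5 → (21, 'bfh')
  6 → (6, 'chedehddhabfaeebfh')
  7 → (3, 'chhchedehddhabfaeebfh')
  8 → (0, 'dbachhchedehddhabfaeebfh')
  9 → (12, 'ddhabfaeebfh')
  10 → (9, 'dehddhabfaeebfh')
  11 → (13, 'dhabfaeebfh')
  12 → (20, 'ebfh')
  13 → (8, 'edehddhabfaeebfh')
  14 → (19, 'eebfh')
  15 → (10, 'ehddhabfaeebfh')
  16 → (17, 'faeebfh')
  17 → (22, 'fh')
  18 → (23, 'h')
  19 → (14, 'habfaeebfh')
  20 → (5, 'hchedehddhabfaeebfh')
  21 → (11, 'hddhabfaeebfh')
  22 → (7, 'hedehddhabfaeebfh')
  23 → (4, 'hhchedehddhabfaeebfh')

SA = [15, 2, 18, 1, 16, 21, 6, 3, 0, 12, 9, 13, 20, 8, 19, 10, 17, 22, 23, 14, 5, 11, 7, 4]
rank  pair      lcp
   1  s[15:],s[2:]  1  'a'
   2  s[2:],s[18:]  1  'a'
   3  s[18:],s[1:]  0  ''
   4  s[1:],s[16:]  1  'b'
   5  s[16:],s[21:]  2  'bf'
   6  s[21:],s[6:]  0  ''
   7  s[6:],s[3:]  2  'ch'
   8  s[3:],s[0:]  0  ''
   9  s[0:],s[12:]  1  'd'
  10  s[12:],s[9:]  1  'd'
  11  s[9:],s[13:]  1  'd'
  12  s[13:],s[20:]  0  ''
  13  s[20:],s[8:]  1  'e'
  14  s[8:],s[19:]  1  'e'
  15  s[19:],s[10:]  1  'e'
  16  s[10:],s[17:]  0  ''
  17  s[17:],s[22:]  1  'f'
  18  s[22:],s[23:]  0  ''
  19  s[23:],s[14:]  1  'h'
  20  s[14:],s[5:]  1  'h'
  21  s[5:],s[11:]  1  'h'
  22  s[11:],s[7:]  1  'h'
  23  s[7:],s[4:]  1  'h'

n(n+1)/2 = 24·25/2 = 300
Σ LCP = 0 + 1 + 1 + 0 + 1 + 2 + 0 + 2 + 0 + 1 + 1 + 1 + 0 + 1 + 1 + 1 + 0 + 1 + 0 + 1 + 1 + 1 + 1 + 1 = 19
distinct = 300 − 19 = 281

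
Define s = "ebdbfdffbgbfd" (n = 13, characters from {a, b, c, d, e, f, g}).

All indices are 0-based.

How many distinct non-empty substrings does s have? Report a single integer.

80

rank→(start, suffix):
  0 → (1, 'bdbfdffbgbfd')
  1 → (10, 'bfd')
  2 → (3, 'bfdffbgbfd')
  3 → (8, 'bgbfd')
  4 → (12, 'd')
  5 → (2, 'dbfdffbgbfd')
  6 → (5, 'dffbgbfd')
  7 → (0, 'ebdbfdffbgbfd')
  8 → (7, 'fbgbfd')
  9 → (11, 'fd')
  10 → (4, 'fdffbgbfd')
  11 → (6, 'ffbgbfd')
  12 → (9, 'gbfd')

SA = [1, 10, 3, 8, 12, 2, 5, 0, 7, 11, 4, 6, 9]
i: (SA[i-1],SA[i]) lcp shared
  1: (1,10) 1 'b'
  2: (10,3) 3 'bfd'
  3: (3,8) 1 'b'
  4: (8,12) 0 ''
  5: (12,2) 1 'd'
  6: (2,5) 1 'd'
  7: (5,0) 0 ''
  8: (0,7) 0 ''
  9: (7,11) 1 'f'
  10: (11,4) 2 'fd'
  11: (4,6) 1 'f'
  12: (6,9) 0 ''

n(n+1)/2 = 13·14/2 = 91
Σ LCP = 0 + 1 + 3 + 1 + 0 + 1 + 1 + 0 + 0 + 1 + 2 + 1 + 0 = 11
distinct = 91 − 11 = 80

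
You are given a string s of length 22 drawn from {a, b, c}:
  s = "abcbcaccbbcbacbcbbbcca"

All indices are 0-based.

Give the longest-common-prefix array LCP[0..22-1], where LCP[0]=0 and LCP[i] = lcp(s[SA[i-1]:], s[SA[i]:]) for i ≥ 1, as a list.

[0, 1, 1, 2, 0, 1, 2, 3, 1, 2, 3, 3, 2, 0, 2, 1, 2, 3, 2, 3, 1, 2]

rank | idx | suffix
   0 |  21 | a
   1 |   0 | abcbcaccbbcbacbcbbbcca
   2 |  12 | acbcbbbcca
   3 |   5 | accbbcbacbcbbbcca
   4 |  11 | bacbcbbbcca
   5 |  16 | bbbcca
   6 |   8 | bbcbacbcbbbcca
   7 |  17 | bbcca
   8 |   3 | bcaccbbcbacbcbbbcca
   9 |   9 | bcbacbcbbbcca
  10 |  14 | bcbbbcca
  11 |   1 | bcbcaccbbcbacbcbbbcca
  12 |  18 | bcca
  13 |  20 | ca
  14 |   4 | caccbbcbacbcbbbcca
  15 |  10 | cbacbcbbbcca
  16 |  15 | cbbbcca
  17 |   7 | cbbcbacbcbbbcca
  18 |   2 | cbcaccbbcbacbcbbbcca
  19 |  13 | cbcbbbcca
  20 |  19 | cca
  21 |   6 | ccbbcbacbcbbbcca

SA = [21, 0, 12, 5, 11, 16, 8, 17, 3, 9, 14, 1, 18, 20, 4, 10, 15, 7, 2, 13, 19, 6]
rank  pair      lcp
   1  s[21:],s[0:]  1  'a'
   2  s[0:],s[12:]  1  'a'
   3  s[12:],s[5:]  2  'ac'
   4  s[5:],s[11:]  0  ''
   5  s[11:],s[16:]  1  'b'
   6  s[16:],s[8:]  2  'bb'
   7  s[8:],s[17:]  3  'bbc'
   8  s[17:],s[3:]  1  'b'
   9  s[3:],s[9:]  2  'bc'
  10  s[9:],s[14:]  3  'bcb'
  11  s[14:],s[1:]  3  'bcb'
  12  s[1:],s[18:]  2  'bc'
  13  s[18:],s[20:]  0  ''
  14  s[20:],s[4:]  2  'ca'
  15  s[4:],s[10:]  1  'c'
  16  s[10:],s[15:]  2  'cb'
  17  s[15:],s[7:]  3  'cbb'
  18  s[7:],s[2:]  2  'cb'
  19  s[2:],s[13:]  3  'cbc'
  20  s[13:],s[19:]  1  'c'
  21  s[19:],s[6:]  2  'cc'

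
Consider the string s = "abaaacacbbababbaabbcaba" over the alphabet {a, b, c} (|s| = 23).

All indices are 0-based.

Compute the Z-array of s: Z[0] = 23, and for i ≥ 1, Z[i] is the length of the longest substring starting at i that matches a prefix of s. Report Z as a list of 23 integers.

Z[0]=23
i=1: i≥r, start 0; Z[1]=0
i=2: i≥r, start 0; Z[2]=1 grow→box=[2,3)
i=3: i≥r, start 0; Z[3]=1 grow→box=[3,4)
i=4: i≥r, start 0; Z[4]=1 grow→box=[4,5)
i=5: i≥r, start 0; Z[5]=0
i=6: i≥r, start 0; Z[6]=1 grow→box=[6,7)
i=7: i≥r, start 0; Z[7]=0
i=8: i≥r, start 0; Z[8]=0
i=9: i≥r, start 0; Z[9]=0
i=10: i≥r, start 0; Z[10]=3 grow→box=[10,13)
i=11: min(r-i=2, Z[1]=0)=0; Z[11]=0
i=12: min(r-i=1, Z[2]=1)=1; Z[12]=2 grow→box=[12,14)
i=13: min(r-i=1, Z[1]=0)=0; Z[13]=0
i=14: i≥r, start 0; Z[14]=0
i=15: i≥r, start 0; Z[15]=1 grow→box=[15,16)
i=16: i≥r, start 0; Z[16]=2 grow→box=[16,18)
i=17: min(r-i=1, Z[1]=0)=0; Z[17]=0
i=18: i≥r, start 0; Z[18]=0
i=19: i≥r, start 0; Z[19]=0
i=20: i≥r, start 0; Z[20]=3 grow→box=[20,23)
i=21: min(r-i=2, Z[1]=0)=0; Z[21]=0
i=22: min(r-i=1, Z[2]=1)=1; Z[22]=1

[23, 0, 1, 1, 1, 0, 1, 0, 0, 0, 3, 0, 2, 0, 0, 1, 2, 0, 0, 0, 3, 0, 1]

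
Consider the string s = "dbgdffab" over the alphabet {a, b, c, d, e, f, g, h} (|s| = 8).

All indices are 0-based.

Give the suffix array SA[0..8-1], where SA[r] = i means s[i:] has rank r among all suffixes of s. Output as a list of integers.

rank→(start, suffix):
  0 → (6, 'ab')
  1 → (7, 'b')
  2 → (1, 'bgdffab')
  3 → (0, 'dbgdffab')
  4 → (3, 'dffab')
  5 → (5, 'fab')
  6 → (4, 'ffab')
  7 → (2, 'gdffab')

[6, 7, 1, 0, 3, 5, 4, 2]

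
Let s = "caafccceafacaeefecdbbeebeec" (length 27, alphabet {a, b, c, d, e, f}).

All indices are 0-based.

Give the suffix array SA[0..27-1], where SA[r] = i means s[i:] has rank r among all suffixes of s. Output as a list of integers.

rank | idx | suffix
   0 |   1 | aafccceafacaeefecdbbeebeec
   1 |  10 | acaeefecdbbeebeec
   2 |  12 | aeefecdbbeebeec
   3 |   8 | afacaeefecdbbeebeec
   4 |   2 | afccceafacaeefecdbbeebeec
   5 |  19 | bbeebeec
   6 |  20 | beebeec
   7 |  23 | beec
   8 |  26 | c
   9 |   0 | caafccceafacaeefecdbbeebeec
  10 |  11 | caeefecdbbeebeec
  11 |   4 | ccceafacaeefecdbbeebeec
  12 |   5 | cceafacaeefecdbbeebeec
  13 |  17 | cdbbeebeec
  14 |   6 | ceafacaeefecdbbeebeec
  15 |  18 | dbbeebeec
  16 |   7 | eafacaeefecdbbeebeec
  17 |  22 | ebeec
  18 |  25 | ec
  19 |  16 | ecdbbeebeec
  20 |  21 | eebeec
  21 |  24 | eec
  22 |  13 | eefecdbbeebeec
  23 |  14 | efecdbbeebeec
  24 |   9 | facaeefecdbbeebeec
  25 |   3 | fccceafacaeefecdbbeebeec
  26 |  15 | fecdbbeebeec

[1, 10, 12, 8, 2, 19, 20, 23, 26, 0, 11, 4, 5, 17, 6, 18, 7, 22, 25, 16, 21, 24, 13, 14, 9, 3, 15]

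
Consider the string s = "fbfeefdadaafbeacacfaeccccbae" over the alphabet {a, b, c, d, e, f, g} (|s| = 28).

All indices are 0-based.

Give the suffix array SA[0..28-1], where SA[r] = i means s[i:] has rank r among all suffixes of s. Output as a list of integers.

[9, 14, 16, 7, 26, 19, 10, 25, 12, 1, 15, 24, 23, 22, 21, 17, 8, 6, 27, 13, 20, 3, 4, 18, 11, 0, 5, 2]

rank | idx | suffix
   0 |   9 | aafbeacacfaeccccbae
   1 |  14 | acacfaeccccbae
   2 |  16 | acfaeccccbae
   3 |   7 | adaafbeacacfaeccccbae
   4 |  26 | ae
   5 |  19 | aeccccbae
   6 |  10 | afbeacacfaeccccbae
   7 |  25 | bae
   8 |  12 | beacacfaeccccbae
   9 |   1 | bfeefdadaafbeacacfaeccccbae
  10 |  15 | cacfaeccccbae
  11 |  24 | cbae
  12 |  23 | ccbae
  13 |  22 | cccbae
  14 |  21 | ccccbae
  15 |  17 | cfaeccccbae
  16 |   8 | daafbeacacfaeccccbae
  17 |   6 | dadaafbeacacfaeccccbae
  18 |  27 | e
  19 |  13 | eacacfaeccccbae
  20 |  20 | eccccbae
  21 |   3 | eefdadaafbeacacfaeccccbae
  22 |   4 | efdadaafbeacacfaeccccbae
  23 |  18 | faeccccbae
  24 |  11 | fbeacacfaeccccbae
  25 |   0 | fbfeefdadaafbeacacfaeccccbae
  26 |   5 | fdadaafbeacacfaeccccbae
  27 |   2 | feefdadaafbeacacfaeccccbae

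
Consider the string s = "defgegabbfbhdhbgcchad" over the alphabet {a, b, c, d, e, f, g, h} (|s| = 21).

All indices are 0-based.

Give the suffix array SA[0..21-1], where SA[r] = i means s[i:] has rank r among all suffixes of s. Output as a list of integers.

[6, 19, 7, 8, 14, 10, 16, 17, 20, 0, 12, 1, 4, 9, 2, 5, 15, 3, 18, 13, 11]

rank | idx | suffix
   0 |   6 | abbfbhdhbgcchad
   1 |  19 | ad
   2 |   7 | bbfbhdhbgcchad
   3 |   8 | bfbhdhbgcchad
   4 |  14 | bgcchad
   5 |  10 | bhdhbgcchad
   6 |  16 | cchad
   7 |  17 | chad
   8 |  20 | d
   9 |   0 | defgegabbfbhdhbgcchad
  10 |  12 | dhbgcchad
  11 |   1 | efgegabbfbhdhbgcchad
  12 |   4 | egabbfbhdhbgcchad
  13 |   9 | fbhdhbgcchad
  14 |   2 | fgegabbfbhdhbgcchad
  15 |   5 | gabbfbhdhbgcchad
  16 |  15 | gcchad
  17 |   3 | gegabbfbhdhbgcchad
  18 |  18 | had
  19 |  13 | hbgcchad
  20 |  11 | hdhbgcchad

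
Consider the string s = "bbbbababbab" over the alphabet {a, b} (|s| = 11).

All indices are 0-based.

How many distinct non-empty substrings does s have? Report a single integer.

rank | idx | suffix
   0 |   9 | ab
   1 |   4 | ababbab
   2 |   6 | abbab
   3 |  10 | b
   4 |   8 | bab
   5 |   3 | bababbab
   6 |   5 | babbab
   7 |   7 | bbab
   8 |   2 | bbababbab
   9 |   1 | bbbababbab
  10 |   0 | bbbbababbab

SA = [9, 4, 6, 10, 8, 3, 5, 7, 2, 1, 0]
rank  pair      lcp
   1  s[9:],s[4:]  2  'ab'
   2  s[4:],s[6:]  2  'ab'
   3  s[6:],s[10:]  0  ''
   4  s[10:],s[8:]  1  'b'
   5  s[8:],s[3:]  3  'bab'
   6  s[3:],s[5:]  3  'bab'
   7  s[5:],s[7:]  1  'b'
   8  s[7:],s[2:]  4  'bbab'
   9  s[2:],s[1:]  2  'bb'
  10  s[1:],s[0:]  3  'bbb'

n(n+1)/2 = 11·12/2 = 66
Σ LCP = 0 + 2 + 2 + 0 + 1 + 3 + 3 + 1 + 4 + 2 + 3 = 21
distinct = 66 − 21 = 45

45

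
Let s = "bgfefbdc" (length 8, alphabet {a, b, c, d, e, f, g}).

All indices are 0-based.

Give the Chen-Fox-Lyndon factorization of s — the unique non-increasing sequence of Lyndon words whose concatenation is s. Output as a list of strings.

emit factor 1: 'bgfef' (i=0, period=5)
emit factor 2: 'bdc' (i=5, period=3)

["bgfef", "bdc"]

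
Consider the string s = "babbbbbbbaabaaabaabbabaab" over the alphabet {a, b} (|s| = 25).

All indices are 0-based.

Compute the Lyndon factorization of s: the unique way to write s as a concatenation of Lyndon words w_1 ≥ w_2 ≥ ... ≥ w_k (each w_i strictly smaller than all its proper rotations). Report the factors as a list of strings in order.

["b", "abbbbbbb", "aab", "aaabaabbabaab"]

emit factor 1: 'b' (i=0, period=1)
emit factor 2: 'abbbbbbb' (i=1, period=8)
emit factor 3: 'aab' (i=9, period=3)
emit factor 4: 'aaabaabbabaab' (i=12, period=13)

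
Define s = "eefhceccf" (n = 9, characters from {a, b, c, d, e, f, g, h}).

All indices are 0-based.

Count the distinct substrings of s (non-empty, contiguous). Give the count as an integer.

40

sorted suffixes:
  #0 SA[0]=6  'ccf'
  #1 SA[1]=4  'ceccf'
  #2 SA[2]=7  'cf'
  #3 SA[3]=5  'eccf'
  #4 SA[4]=0  'eefhceccf'
  #5 SA[5]=1  'efhceccf'
  #6 SA[6]=8  'f'
  #7 SA[7]=2  'fhceccf'
  #8 SA[8]=3  'hceccf'

SA = [6, 4, 7, 5, 0, 1, 8, 2, 3]
[i] adj suffixes → lcp
  [1] 6/4 → 1 ('c')
  [2] 4/7 → 1 ('c')
  [3] 7/5 → 0 ('')
  [4] 5/0 → 1 ('e')
  [5] 0/1 → 1 ('e')
  [6] 1/8 → 0 ('')
  [7] 8/2 → 1 ('f')
  [8] 2/3 → 0 ('')

n(n+1)/2 = 9·10/2 = 45
Σ LCP = 0 + 1 + 1 + 0 + 1 + 1 + 0 + 1 + 0 = 5
distinct = 45 − 5 = 40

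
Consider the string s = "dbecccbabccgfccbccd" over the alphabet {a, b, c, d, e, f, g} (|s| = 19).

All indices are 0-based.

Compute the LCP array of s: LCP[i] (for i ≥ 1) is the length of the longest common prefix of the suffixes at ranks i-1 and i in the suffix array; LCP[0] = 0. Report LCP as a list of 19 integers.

rank | idx | suffix
   0 |   7 | abccgfccbccd
   1 |   6 | babccgfccbccd
   2 |  15 | bccd
   3 |   8 | bccgfccbccd
   4 |   1 | becccbabccgfccbccd
   5 |   5 | cbabccgfccbccd
   6 |  14 | cbccd
   7 |   4 | ccbabccgfccbccd
   8 |  13 | ccbccd
   9 |   3 | cccbabccgfccbccd
  10 |  16 | ccd
  11 |   9 | ccgfccbccd
  12 |  17 | cd
  13 |  10 | cgfccbccd
  14 |  18 | d
  15 |   0 | dbecccbabccgfccbccd
  16 |   2 | ecccbabccgfccbccd
  17 |  12 | fccbccd
  18 |  11 | gfccbccd

SA = [7, 6, 15, 8, 1, 5, 14, 4, 13, 3, 16, 9, 17, 10, 18, 0, 2, 12, 11]
rank  pair      lcp
   1  s[7:],s[6:]  0  ''
   2  s[6:],s[15:]  1  'b'
   3  s[15:],s[8:]  3  'bcc'
   4  s[8:],s[1:]  1  'b'
   5  s[1:],s[5:]  0  ''
   6  s[5:],s[14:]  2  'cb'
   7  s[14:],s[4:]  1  'c'
   8  s[4:],s[13:]  3  'ccb'
   9  s[13:],s[3:]  2  'cc'
  10  s[3:],s[16:]  2  'cc'
  11  s[16:],s[9:]  2  'cc'
  12  s[9:],s[17:]  1  'c'
  13  s[17:],s[10:]  1  'c'
  14  s[10:],s[18:]  0  ''
  15  s[18:],s[0:]  1  'd'
  16  s[0:],s[2:]  0  ''
  17  s[2:],s[12:]  0  ''
  18  s[12:],s[11:]  0  ''

[0, 0, 1, 3, 1, 0, 2, 1, 3, 2, 2, 2, 1, 1, 0, 1, 0, 0, 0]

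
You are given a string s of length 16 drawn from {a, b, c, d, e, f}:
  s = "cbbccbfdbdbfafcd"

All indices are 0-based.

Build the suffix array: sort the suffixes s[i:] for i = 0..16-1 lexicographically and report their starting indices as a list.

[12, 1, 2, 8, 10, 5, 0, 4, 3, 14, 15, 7, 9, 11, 13, 6]

sorted suffixes:
  #0 SA[0]=12  'afcd'
  #1 SA[1]=1  'bbccbfdbdbfafcd'
  #2 SA[2]=2  'bccbfdbdbfafcd'
  #3 SA[3]=8  'bdbfafcd'
  #4 SA[4]=10  'bfafcd'
  #5 SA[5]=5  'bfdbdbfafcd'
  #6 SA[6]=0  'cbbccbfdbdbfafcd'
  #7 SA[7]=4  'cbfdbdbfafcd'
  #8 SA[8]=3  'ccbfdbdbfafcd'
  #9 SA[9]=14  'cd'
  #10 SA[10]=15  'd'
  #11 SA[11]=7  'dbdbfafcd'
  #12 SA[12]=9  'dbfafcd'
  #13 SA[13]=11  'fafcd'
  #14 SA[14]=13  'fcd'
  #15 SA[15]=6  'fdbdbfafcd'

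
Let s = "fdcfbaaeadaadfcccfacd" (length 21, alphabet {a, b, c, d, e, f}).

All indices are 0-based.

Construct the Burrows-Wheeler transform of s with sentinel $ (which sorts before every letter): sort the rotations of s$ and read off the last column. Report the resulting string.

rank  rotation                last
    0  $fdcfbaaeadaadfcccfacd  d
    1  aadfcccfacd$fdcfbaaead  d
    2  aaeadaadfcccfacd$fdcfb  b
    3  acd$fdcfbaaeadaadfcccf  f
    4  adaadfcccfacd$fdcfbaae  e
    5  adfcccfacd$fdcfbaaeada  a
    6  aeadaadfcccfacd$fdcfba  a
    7  baaeadaadfcccfacd$fdcf  f
    8  cccfacd$fdcfbaaeadaadf  f
    9  ccfacd$fdcfbaaeadaadfc  c
   10  cd$fdcfbaaeadaadfcccfa  a
   11  cfacd$fdcfbaaeadaadfcc  c
   12  cfbaaeadaadfcccfacd$fd  d
   13  d$fdcfbaaeadaadfcccfac  c
   14  daadfcccfacd$fdcfbaaea  a
   15  dcfbaaeadaadfcccfacd$f  f
   16  dfcccfacd$fdcfbaaeadaa  a
   17  eadaadfcccfacd$fdcfbaa  a
   18  facd$fdcfbaaeadaadfccc  c
   19  fbaaeadaadfcccfacd$fdc  c
   20  fcccfacd$fdcfbaaeadaad  d
   21  fdcfbaaeadaadfcccfacd$  $

ddbfeaaffcacdcafaaccd$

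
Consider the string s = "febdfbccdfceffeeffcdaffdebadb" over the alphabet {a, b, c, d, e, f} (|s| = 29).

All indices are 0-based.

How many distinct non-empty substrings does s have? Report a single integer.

403

rank→(start, suffix):
  0 → (26, 'adb')
  1 → (20, 'affdebadb')
  2 → (28, 'b')
  3 → (25, 'badb')
  4 → (5, 'bccdfceffeeffcdaffdebadb')
  5 → (2, 'bdfbccdfceffeeffcdaffdebadb')
  6 → (6, 'ccdfceffeeffcdaffdebadb')
  7 → (18, 'cdaffdebadb')
  8 → (7, 'cdfceffeeffcdaffdebadb')
  9 → (10, 'ceffeeffcdaffdebadb')
  10 → (19, 'daffdebadb')
  11 → (27, 'db')
  12 → (23, 'debadb')
  13 → (3, 'dfbccdfceffeeffcdaffdebadb')
  14 → (8, 'dfceffeeffcdaffdebadb')
  15 → (24, 'ebadb')
  16 → (1, 'ebdfbccdfceffeeffcdaffdebadb')
  17 → (14, 'eeffcdaffdebadb')
  18 → (15, 'effcdaffdebadb')
  19 → (11, 'effeeffcdaffdebadb')
  20 → (4, 'fbccdfceffeeffcdaffdebadb')
  21 → (17, 'fcdaffdebadb')
  22 → (9, 'fceffeeffcdaffdebadb')
  23 → (22, 'fdebadb')
  24 → (0, 'febdfbccdfceffeeffcdaffdebadb')
  25 → (13, 'feeffcdaffdebadb')
  26 → (16, 'ffcdaffdebadb')
  27 → (21, 'ffdebadb')
  28 → (12, 'ffeeffcdaffdebadb')

SA = [26, 20, 28, 25, 5, 2, 6, 18, 7, 10, 19, 27, 23, 3, 8, 24, 1, 14, 15, 11, 4, 17, 9, 22, 0, 13, 16, 21, 12]
rank  pair      lcp
   1  s[26:],s[20:]  1  'a'
   2  s[20:],s[28:]  0  ''
   3  s[28:],s[25:]  1  'b'
   4  s[25:],s[5:]  1  'b'
   5  s[5:],s[2:]  1  'b'
   6  s[2:],s[6:]  0  ''
   7  s[6:],s[18:]  1  'c'
   8  s[18:],s[7:]  2  'cd'
   9  s[7:],s[10:]  1  'c'
  10  s[10:],s[19:]  0  ''
  11  s[19:],s[27:]  1  'd'
  12  s[27:],s[23:]  1  'd'
  13  s[23:],s[3:]  1  'd'
  14  s[3:],s[8:]  2  'df'
  15  s[8:],s[24:]  0  ''
  16  s[24:],s[1:]  2  'eb'
  17  s[1:],s[14:]  1  'e'
  18  s[14:],s[15:]  1  'e'
  19  s[15:],s[11:]  3  'eff'
  20  s[11:],s[4:]  0  ''
  21  s[4:],s[17:]  1  'f'
  22  s[17:],s[9:]  2  'fc'
  23  s[9:],s[22:]  1  'f'
  24  s[22:],s[0:]  1  'f'
  25  s[0:],s[13:]  2  'fe'
  26  s[13:],s[16:]  1  'f'
  27  s[16:],s[21:]  2  'ff'
  28  s[21:],s[12:]  2  'ff'

n(n+1)/2 = 29·30/2 = 435
Σ LCP = 0 + 1 + 0 + 1 + 1 + 1 + 0 + 1 + 2 + 1 + 0 + 1 + 1 + 1 + 2 + 0 + 2 + 1 + 1 + 3 + 0 + 1 + 2 + 1 + 1 + 2 + 1 + 2 + 2 = 32
distinct = 435 − 32 = 403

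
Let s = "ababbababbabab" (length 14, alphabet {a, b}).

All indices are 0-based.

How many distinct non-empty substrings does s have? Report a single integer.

rank | idx | suffix
   0 |  12 | ab
   1 |  10 | abab
   2 |   5 | ababbabab
   3 |   0 | ababbababbabab
   4 |   7 | abbabab
   5 |   2 | abbababbabab
   6 |  13 | b
   7 |  11 | bab
   8 |   9 | babab
   9 |   4 | bababbabab
  10 |   6 | babbabab
  11 |   1 | babbababbabab
  12 |   8 | bbabab
  13 |   3 | bbababbabab

SA = [12, 10, 5, 0, 7, 2, 13, 11, 9, 4, 6, 1, 8, 3]
rank  pair      lcp
   1  s[12:],s[10:]  2  'ab'
   2  s[10:],s[5:]  4  'abab'
   3  s[5:],s[0:]  9  'ababbabab'
   4  s[0:],s[7:]  2  'ab'
   5  s[7:],s[2:]  7  'abbabab'
   6  s[2:],s[13:]  0  ''
   7  s[13:],s[11:]  1  'b'
   8  s[11:],s[9:]  3  'bab'
   9  s[9:],s[4:]  5  'babab'
  10  s[4:],s[6:]  3  'bab'
  11  s[6:],s[1:]  8  'babbabab'
  12  s[1:],s[8:]  1  'b'
  13  s[8:],s[3:]  6  'bbabab'

n(n+1)/2 = 14·15/2 = 105
Σ LCP = 0 + 2 + 4 + 9 + 2 + 7 + 0 + 1 + 3 + 5 + 3 + 8 + 1 + 6 = 51
distinct = 105 − 51 = 54

54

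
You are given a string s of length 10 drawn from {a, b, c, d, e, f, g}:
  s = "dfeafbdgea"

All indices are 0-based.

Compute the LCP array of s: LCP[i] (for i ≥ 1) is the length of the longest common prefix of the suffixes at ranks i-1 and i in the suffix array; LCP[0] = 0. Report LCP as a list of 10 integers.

[0, 1, 0, 0, 1, 0, 2, 0, 1, 0]

rank→(start, suffix):
  0 → (9, 'a')
  1 → (3, 'afbdgea')
  2 → (5, 'bdgea')
  3 → (0, 'dfeafbdgea')
  4 → (6, 'dgea')
  5 → (8, 'ea')
  6 → (2, 'eafbdgea')
  7 → (4, 'fbdgea')
  8 → (1, 'feafbdgea')
  9 → (7, 'gea')

SA = [9, 3, 5, 0, 6, 8, 2, 4, 1, 7]
rank  pair      lcp
   1  s[9:],s[3:]  1  'a'
   2  s[3:],s[5:]  0  ''
   3  s[5:],s[0:]  0  ''
   4  s[0:],s[6:]  1  'd'
   5  s[6:],s[8:]  0  ''
   6  s[8:],s[2:]  2  'ea'
   7  s[2:],s[4:]  0  ''
   8  s[4:],s[1:]  1  'f'
   9  s[1:],s[7:]  0  ''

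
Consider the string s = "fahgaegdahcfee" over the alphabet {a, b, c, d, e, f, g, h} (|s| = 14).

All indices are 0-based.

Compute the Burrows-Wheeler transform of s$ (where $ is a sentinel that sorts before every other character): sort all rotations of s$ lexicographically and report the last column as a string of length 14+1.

egdfhgefa$cheaa

rank  rotation         last
    0  $fahgaegdahcfee  e
    1  aegdahcfee$fahg  g
    2  ahcfee$fahgaegd  d
    3  ahgaegdahcfee$f  f
    4  cfee$fahgaegdah  h
    5  dahcfee$fahgaeg  g
    6  e$fahgaegdahcfe  e
    7  ee$fahgaegdahcf  f
    8  egdahcfee$fahga  a
    9  fahgaegdahcfee$  $
   10  fee$fahgaegdahc  c
   11  gaegdahcfee$fah  h
   12  gdahcfee$fahgae  e
   13  hcfee$fahgaegda  a
   14  hgaegdahcfee$fa  a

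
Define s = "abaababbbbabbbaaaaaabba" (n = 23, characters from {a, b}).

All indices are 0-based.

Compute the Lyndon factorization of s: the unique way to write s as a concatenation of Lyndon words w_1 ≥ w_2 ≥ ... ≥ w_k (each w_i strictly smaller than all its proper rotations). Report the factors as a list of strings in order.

emit factor 1: 'ab' (i=0, period=2)
emit factor 2: 'aababbbbabbb' (i=2, period=12)
emit factor 3: 'aaaaaabb' (i=14, period=8)
emit factor 4: 'a' (i=22, period=1)

["ab", "aababbbbabbb", "aaaaaabb", "a"]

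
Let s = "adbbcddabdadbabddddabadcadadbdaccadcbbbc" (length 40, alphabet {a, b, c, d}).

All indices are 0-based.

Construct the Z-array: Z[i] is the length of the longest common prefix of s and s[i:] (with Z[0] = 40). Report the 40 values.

[40, 0, 0, 0, 0, 0, 0, 1, 0, 0, 3, 0, 0, 1, 0, 0, 0, 0, 0, 1, 0, 2, 0, 0, 2, 0, 3, 0, 0, 0, 1, 0, 0, 2, 0, 0, 0, 0, 0, 0]

Z[0]=40
i=1: i≥r, start 0; Z[1]=0
i=2: i≥r, start 0; Z[2]=0
i=3: i≥r, start 0; Z[3]=0
i=4: i≥r, start 0; Z[4]=0
i=5: i≥r, start 0; Z[5]=0
i=6: i≥r, start 0; Z[6]=0
i=7: i≥r, start 0; Z[7]=1 extend→box=[7,8)
i=8: i≥r, start 0; Z[8]=0
i=9: i≥r, start 0; Z[9]=0
i=10: i≥r, start 0; Z[10]=3 extend→box=[10,13)
i=11: min(r-i=2, Z[1]=0)=0; Z[11]=0
i=12: min(r-i=1, Z[2]=0)=0; Z[12]=0
i=13: i≥r, start 0; Z[13]=1 extend→box=[13,14)
i=14: i≥r, start 0; Z[14]=0
i=15: i≥r, start 0; Z[15]=0
i=16: i≥r, start 0; Z[16]=0
i=17: i≥r, start 0; Z[17]=0
i=18: i≥r, start 0; Z[18]=0
i=19: i≥r, start 0; Z[19]=1 extend→box=[19,20)
i=20: i≥r, start 0; Z[20]=0
i=21: i≥r, start 0; Z[21]=2 extend→box=[21,23)
i=22: min(r-i=1, Z[1]=0)=0; Z[22]=0
i=23: i≥r, start 0; Z[23]=0
i=24: i≥r, start 0; Z[24]=2 extend→box=[24,26)
i=25: min(r-i=1, Z[1]=0)=0; Z[25]=0
i=26: i≥r, start 0; Z[26]=3 extend→box=[26,29)
i=27: min(r-i=2, Z[1]=0)=0; Z[27]=0
i=28: min(r-i=1, Z[2]=0)=0; Z[28]=0
i=29: i≥r, start 0; Z[29]=0
i=30: i≥r, start 0; Z[30]=1 extend→box=[30,31)
i=31: i≥r, start 0; Z[31]=0
i=32: i≥r, start 0; Z[32]=0
i=33: i≥r, start 0; Z[33]=2 extend→box=[33,35)
i=34: min(r-i=1, Z[1]=0)=0; Z[34]=0
i=35: i≥r, start 0; Z[35]=0
i=36: i≥r, start 0; Z[36]=0
i=37: i≥r, start 0; Z[37]=0
i=38: i≥r, start 0; Z[38]=0
i=39: i≥r, start 0; Z[39]=0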